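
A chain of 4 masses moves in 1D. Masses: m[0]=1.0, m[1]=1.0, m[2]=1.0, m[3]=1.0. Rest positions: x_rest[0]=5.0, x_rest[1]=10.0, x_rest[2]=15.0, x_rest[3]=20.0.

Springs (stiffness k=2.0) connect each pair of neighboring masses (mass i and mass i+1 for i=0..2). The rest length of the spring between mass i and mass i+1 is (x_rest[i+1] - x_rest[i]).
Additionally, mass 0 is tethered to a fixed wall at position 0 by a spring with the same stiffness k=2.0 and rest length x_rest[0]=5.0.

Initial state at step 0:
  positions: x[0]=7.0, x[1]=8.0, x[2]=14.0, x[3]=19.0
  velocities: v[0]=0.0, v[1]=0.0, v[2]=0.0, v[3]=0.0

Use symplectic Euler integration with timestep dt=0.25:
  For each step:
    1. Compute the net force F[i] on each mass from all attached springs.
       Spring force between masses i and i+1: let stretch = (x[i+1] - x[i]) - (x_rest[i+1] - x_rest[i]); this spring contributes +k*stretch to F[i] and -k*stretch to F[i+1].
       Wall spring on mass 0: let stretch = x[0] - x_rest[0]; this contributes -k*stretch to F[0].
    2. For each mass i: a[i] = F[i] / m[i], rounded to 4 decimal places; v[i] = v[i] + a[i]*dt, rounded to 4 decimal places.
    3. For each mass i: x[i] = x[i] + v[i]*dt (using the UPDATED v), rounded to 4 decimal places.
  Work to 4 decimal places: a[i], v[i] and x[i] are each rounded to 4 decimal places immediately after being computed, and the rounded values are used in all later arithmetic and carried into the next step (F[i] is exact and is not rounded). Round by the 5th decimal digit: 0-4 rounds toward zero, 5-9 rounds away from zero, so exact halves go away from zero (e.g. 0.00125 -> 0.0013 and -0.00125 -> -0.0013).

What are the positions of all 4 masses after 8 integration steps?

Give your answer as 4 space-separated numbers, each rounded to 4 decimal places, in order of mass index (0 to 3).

Answer: 5.1264 8.2376 15.5463 19.3726

Derivation:
Step 0: x=[7.0000 8.0000 14.0000 19.0000] v=[0.0000 0.0000 0.0000 0.0000]
Step 1: x=[6.2500 8.6250 13.8750 19.0000] v=[-3.0000 2.5000 -0.5000 0.0000]
Step 2: x=[5.0156 9.6094 13.7344 18.9844] v=[-4.9375 3.9375 -0.5625 -0.0625]
Step 3: x=[3.7285 10.5352 13.7344 18.9375] v=[-5.1484 3.7031 0.0000 -0.1875]
Step 4: x=[2.8262 11.0101 13.9849 18.8652] v=[-3.6093 1.8994 1.0020 -0.2891]
Step 5: x=[2.5936 10.8338 14.4736 18.8079] v=[-0.9305 -0.7052 1.9548 -0.2293]
Step 6: x=[3.0668 10.0825 15.0491 18.8338] v=[1.8928 -3.0054 2.3021 0.1036]
Step 7: x=[4.0336 9.0750 15.4769 19.0116] v=[3.8673 -4.0300 1.7112 0.7113]
Step 8: x=[5.1264 8.2376 15.5463 19.3726] v=[4.3712 -3.3498 0.2776 1.4440]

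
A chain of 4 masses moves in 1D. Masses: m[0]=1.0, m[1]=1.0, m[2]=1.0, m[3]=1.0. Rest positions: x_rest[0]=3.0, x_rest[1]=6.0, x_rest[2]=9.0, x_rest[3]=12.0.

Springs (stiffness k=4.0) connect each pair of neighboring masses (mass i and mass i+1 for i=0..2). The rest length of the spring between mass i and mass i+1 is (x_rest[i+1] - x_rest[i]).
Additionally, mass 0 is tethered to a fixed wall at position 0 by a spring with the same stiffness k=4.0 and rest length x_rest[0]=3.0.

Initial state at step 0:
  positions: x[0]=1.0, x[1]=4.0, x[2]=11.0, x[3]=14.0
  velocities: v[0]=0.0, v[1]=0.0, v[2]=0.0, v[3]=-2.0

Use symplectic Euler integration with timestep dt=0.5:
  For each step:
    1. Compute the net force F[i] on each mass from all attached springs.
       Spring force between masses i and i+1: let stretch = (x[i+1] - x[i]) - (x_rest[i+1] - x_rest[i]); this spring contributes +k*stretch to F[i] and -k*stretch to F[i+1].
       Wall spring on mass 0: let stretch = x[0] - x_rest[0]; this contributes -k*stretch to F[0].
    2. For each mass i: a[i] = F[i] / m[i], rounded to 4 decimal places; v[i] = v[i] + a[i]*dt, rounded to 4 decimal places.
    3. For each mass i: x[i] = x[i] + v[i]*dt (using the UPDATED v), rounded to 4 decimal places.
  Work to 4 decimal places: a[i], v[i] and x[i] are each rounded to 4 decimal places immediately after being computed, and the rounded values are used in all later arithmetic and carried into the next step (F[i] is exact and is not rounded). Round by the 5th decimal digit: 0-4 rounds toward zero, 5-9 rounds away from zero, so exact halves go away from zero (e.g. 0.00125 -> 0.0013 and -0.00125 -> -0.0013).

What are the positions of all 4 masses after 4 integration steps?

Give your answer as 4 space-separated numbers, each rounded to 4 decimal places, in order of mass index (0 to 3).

Step 0: x=[1.0000 4.0000 11.0000 14.0000] v=[0.0000 0.0000 0.0000 -2.0000]
Step 1: x=[3.0000 8.0000 7.0000 13.0000] v=[4.0000 8.0000 -8.0000 -2.0000]
Step 2: x=[7.0000 6.0000 10.0000 9.0000] v=[8.0000 -4.0000 6.0000 -8.0000]
Step 3: x=[3.0000 9.0000 8.0000 9.0000] v=[-8.0000 6.0000 -4.0000 0.0000]
Step 4: x=[2.0000 5.0000 8.0000 11.0000] v=[-2.0000 -8.0000 0.0000 4.0000]

Answer: 2.0000 5.0000 8.0000 11.0000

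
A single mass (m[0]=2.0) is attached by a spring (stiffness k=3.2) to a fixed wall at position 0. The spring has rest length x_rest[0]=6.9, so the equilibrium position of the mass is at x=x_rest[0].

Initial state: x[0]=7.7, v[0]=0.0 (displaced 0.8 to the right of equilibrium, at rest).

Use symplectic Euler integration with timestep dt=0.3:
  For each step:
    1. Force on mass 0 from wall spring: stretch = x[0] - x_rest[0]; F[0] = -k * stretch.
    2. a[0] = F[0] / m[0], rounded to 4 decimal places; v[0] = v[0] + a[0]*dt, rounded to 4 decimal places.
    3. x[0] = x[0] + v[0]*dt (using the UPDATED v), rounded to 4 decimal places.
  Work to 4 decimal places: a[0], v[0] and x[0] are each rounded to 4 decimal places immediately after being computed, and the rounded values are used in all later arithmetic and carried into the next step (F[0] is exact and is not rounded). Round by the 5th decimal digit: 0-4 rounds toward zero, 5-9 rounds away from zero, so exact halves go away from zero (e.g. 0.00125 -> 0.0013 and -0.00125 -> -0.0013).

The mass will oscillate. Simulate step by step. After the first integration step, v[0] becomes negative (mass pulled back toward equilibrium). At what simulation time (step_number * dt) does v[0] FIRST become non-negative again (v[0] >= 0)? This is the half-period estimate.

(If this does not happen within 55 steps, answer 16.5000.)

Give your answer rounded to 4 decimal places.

Answer: 2.7000

Derivation:
Step 0: x=[7.7000] v=[0.0000]
Step 1: x=[7.5848] v=[-0.3840]
Step 2: x=[7.3710] v=[-0.7127]
Step 3: x=[7.0894] v=[-0.9388]
Step 4: x=[6.7805] v=[-1.0297]
Step 5: x=[6.4888] v=[-0.9723]
Step 6: x=[6.2563] v=[-0.7749]
Step 7: x=[6.1165] v=[-0.4659]
Step 8: x=[6.0896] v=[-0.0898]
Step 9: x=[6.1794] v=[0.2992]
First v>=0 after going negative at step 9, time=2.7000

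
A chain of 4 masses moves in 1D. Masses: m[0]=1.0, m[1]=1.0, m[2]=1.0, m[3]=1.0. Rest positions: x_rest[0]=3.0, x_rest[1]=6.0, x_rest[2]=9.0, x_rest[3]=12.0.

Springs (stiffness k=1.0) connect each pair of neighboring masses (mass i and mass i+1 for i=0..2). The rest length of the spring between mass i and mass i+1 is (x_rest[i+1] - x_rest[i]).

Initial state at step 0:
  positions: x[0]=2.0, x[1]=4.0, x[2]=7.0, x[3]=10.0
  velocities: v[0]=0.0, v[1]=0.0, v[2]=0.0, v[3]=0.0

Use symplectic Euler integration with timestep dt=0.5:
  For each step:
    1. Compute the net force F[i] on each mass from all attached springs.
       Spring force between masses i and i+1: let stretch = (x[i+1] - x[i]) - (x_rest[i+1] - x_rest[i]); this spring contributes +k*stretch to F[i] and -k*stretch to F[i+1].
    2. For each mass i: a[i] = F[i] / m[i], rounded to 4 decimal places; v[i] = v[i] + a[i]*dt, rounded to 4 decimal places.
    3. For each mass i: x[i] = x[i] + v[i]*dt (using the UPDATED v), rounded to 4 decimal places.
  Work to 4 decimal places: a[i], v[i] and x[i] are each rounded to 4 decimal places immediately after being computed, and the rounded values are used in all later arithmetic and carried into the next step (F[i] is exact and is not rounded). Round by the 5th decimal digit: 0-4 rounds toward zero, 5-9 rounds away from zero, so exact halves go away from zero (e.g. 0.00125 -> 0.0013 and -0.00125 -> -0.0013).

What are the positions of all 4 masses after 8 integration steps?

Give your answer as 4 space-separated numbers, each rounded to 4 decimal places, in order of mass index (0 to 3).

Answer: 1.0586 3.8677 7.1036 10.9713

Derivation:
Step 0: x=[2.0000 4.0000 7.0000 10.0000] v=[0.0000 0.0000 0.0000 0.0000]
Step 1: x=[1.7500 4.2500 7.0000 10.0000] v=[-0.5000 0.5000 0.0000 0.0000]
Step 2: x=[1.3750 4.5625 7.0625 10.0000] v=[-0.7500 0.6250 0.1250 0.0000]
Step 3: x=[1.0469 4.7032 7.2344 10.0157] v=[-0.6563 0.2813 0.3438 0.0313]
Step 4: x=[0.8828 4.5626 7.4689 10.0861] v=[-0.3282 -0.2813 0.4689 0.1407]
Step 5: x=[0.8887 4.2286 7.6311 10.2522] v=[0.0117 -0.6681 0.3244 0.3321]
Step 6: x=[0.9796 3.9102 7.5980 10.5130] v=[0.1817 -0.6368 -0.0663 0.5216]
Step 7: x=[1.0531 3.7811 7.3717 10.7951] v=[0.1470 -0.2582 -0.4527 0.5641]
Step 8: x=[1.0586 3.8677 7.1036 10.9713] v=[0.0110 0.1731 -0.5363 0.3524]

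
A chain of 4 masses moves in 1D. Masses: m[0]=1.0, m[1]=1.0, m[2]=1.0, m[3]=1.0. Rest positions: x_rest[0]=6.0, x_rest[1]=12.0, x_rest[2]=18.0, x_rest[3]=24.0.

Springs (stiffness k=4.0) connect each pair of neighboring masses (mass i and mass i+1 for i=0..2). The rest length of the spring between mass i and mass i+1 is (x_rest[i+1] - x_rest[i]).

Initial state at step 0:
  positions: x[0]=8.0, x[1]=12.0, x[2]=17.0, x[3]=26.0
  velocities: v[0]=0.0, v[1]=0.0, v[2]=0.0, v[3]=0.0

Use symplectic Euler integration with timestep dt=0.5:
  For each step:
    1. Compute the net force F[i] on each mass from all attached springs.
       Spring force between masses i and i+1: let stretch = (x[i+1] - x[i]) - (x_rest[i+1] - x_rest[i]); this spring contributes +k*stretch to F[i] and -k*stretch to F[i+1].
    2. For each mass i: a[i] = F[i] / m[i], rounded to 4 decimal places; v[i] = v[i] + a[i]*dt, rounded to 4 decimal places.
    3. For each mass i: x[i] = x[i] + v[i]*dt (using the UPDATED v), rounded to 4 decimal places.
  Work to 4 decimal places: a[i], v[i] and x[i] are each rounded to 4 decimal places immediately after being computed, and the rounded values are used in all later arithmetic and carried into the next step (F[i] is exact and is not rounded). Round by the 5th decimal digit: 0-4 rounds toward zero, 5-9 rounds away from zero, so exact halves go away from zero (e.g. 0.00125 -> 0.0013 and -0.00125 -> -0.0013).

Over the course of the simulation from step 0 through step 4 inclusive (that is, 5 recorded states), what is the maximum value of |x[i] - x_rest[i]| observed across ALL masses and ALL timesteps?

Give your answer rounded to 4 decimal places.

Answer: 3.0000

Derivation:
Step 0: x=[8.0000 12.0000 17.0000 26.0000] v=[0.0000 0.0000 0.0000 0.0000]
Step 1: x=[6.0000 13.0000 21.0000 23.0000] v=[-4.0000 2.0000 8.0000 -6.0000]
Step 2: x=[5.0000 15.0000 19.0000 24.0000] v=[-2.0000 4.0000 -4.0000 2.0000]
Step 3: x=[8.0000 11.0000 18.0000 26.0000] v=[6.0000 -8.0000 -2.0000 4.0000]
Step 4: x=[8.0000 11.0000 18.0000 26.0000] v=[0.0000 0.0000 0.0000 0.0000]
Max displacement = 3.0000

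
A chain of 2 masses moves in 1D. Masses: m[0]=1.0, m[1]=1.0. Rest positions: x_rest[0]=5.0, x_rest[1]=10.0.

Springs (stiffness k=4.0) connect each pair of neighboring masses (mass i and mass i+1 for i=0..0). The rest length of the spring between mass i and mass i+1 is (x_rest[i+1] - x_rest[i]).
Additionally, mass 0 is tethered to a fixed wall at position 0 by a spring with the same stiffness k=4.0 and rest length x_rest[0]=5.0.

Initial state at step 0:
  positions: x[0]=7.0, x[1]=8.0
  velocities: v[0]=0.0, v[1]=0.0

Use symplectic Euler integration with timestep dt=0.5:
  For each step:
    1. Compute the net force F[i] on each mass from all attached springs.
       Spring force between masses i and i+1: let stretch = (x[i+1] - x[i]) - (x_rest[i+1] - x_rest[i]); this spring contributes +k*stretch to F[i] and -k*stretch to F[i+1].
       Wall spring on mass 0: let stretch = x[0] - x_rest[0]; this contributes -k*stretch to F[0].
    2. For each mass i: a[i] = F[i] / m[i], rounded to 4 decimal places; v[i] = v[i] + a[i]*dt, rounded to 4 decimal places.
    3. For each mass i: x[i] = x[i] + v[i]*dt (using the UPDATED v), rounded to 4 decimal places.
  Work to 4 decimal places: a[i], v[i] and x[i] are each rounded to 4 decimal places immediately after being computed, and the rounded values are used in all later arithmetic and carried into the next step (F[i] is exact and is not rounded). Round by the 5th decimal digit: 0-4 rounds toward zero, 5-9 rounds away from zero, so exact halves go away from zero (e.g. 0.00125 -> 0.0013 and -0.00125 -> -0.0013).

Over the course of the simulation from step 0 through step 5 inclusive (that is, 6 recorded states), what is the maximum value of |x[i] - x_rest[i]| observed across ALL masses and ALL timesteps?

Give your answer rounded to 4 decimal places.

Step 0: x=[7.0000 8.0000] v=[0.0000 0.0000]
Step 1: x=[1.0000 12.0000] v=[-12.0000 8.0000]
Step 2: x=[5.0000 10.0000] v=[8.0000 -4.0000]
Step 3: x=[9.0000 8.0000] v=[8.0000 -4.0000]
Step 4: x=[3.0000 12.0000] v=[-12.0000 8.0000]
Step 5: x=[3.0000 12.0000] v=[0.0000 0.0000]
Max displacement = 4.0000

Answer: 4.0000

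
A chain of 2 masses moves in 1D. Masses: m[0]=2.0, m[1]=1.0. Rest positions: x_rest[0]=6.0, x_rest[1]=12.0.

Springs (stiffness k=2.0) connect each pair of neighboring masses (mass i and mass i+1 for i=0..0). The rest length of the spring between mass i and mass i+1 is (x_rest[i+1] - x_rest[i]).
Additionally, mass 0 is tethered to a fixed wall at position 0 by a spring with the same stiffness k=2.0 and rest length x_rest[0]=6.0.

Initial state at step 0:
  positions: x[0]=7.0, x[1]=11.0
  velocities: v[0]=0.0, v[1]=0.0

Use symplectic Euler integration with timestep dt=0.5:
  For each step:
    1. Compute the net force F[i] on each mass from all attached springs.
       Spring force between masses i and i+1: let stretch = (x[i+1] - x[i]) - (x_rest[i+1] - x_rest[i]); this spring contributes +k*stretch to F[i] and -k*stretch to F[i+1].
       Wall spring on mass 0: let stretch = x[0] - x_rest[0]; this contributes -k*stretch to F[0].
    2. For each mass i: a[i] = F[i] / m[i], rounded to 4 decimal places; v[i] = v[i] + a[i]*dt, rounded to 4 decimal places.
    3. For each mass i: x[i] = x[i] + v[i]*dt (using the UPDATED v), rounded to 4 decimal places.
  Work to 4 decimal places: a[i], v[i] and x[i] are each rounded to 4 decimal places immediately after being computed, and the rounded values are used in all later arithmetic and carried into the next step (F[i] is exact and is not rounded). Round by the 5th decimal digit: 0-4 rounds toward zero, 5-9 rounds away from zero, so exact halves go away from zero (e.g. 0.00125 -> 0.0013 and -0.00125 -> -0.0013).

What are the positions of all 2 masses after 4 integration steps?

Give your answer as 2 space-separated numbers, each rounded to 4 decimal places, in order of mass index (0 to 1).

Answer: 5.6094 12.4844

Derivation:
Step 0: x=[7.0000 11.0000] v=[0.0000 0.0000]
Step 1: x=[6.2500 12.0000] v=[-1.5000 2.0000]
Step 2: x=[5.3750 13.1250] v=[-1.7500 2.2500]
Step 3: x=[5.0938 13.3750] v=[-0.5625 0.5000]
Step 4: x=[5.6094 12.4844] v=[1.0312 -1.7812]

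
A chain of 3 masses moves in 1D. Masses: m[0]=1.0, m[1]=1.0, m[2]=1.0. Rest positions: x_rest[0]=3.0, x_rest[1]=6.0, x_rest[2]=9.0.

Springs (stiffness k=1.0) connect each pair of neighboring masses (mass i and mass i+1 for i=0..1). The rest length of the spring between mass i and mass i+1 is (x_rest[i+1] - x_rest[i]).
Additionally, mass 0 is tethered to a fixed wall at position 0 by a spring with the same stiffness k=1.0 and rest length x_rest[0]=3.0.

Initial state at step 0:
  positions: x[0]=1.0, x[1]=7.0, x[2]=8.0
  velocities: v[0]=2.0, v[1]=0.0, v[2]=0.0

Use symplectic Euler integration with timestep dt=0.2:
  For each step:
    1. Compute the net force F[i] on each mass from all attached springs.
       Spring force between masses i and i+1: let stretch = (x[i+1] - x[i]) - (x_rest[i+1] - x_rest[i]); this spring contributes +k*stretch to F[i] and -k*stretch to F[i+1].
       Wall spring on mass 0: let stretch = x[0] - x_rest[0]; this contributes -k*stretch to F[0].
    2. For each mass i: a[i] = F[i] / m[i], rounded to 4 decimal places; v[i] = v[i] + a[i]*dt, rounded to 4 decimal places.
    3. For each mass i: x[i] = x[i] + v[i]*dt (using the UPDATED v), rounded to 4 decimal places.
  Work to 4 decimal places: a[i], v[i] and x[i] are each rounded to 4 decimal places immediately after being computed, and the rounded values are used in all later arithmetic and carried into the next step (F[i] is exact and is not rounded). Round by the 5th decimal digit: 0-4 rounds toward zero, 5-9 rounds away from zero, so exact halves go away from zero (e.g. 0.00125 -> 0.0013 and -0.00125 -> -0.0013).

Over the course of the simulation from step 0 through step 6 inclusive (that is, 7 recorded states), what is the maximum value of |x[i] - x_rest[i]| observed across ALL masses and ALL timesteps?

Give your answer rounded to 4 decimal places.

Answer: 2.2027

Derivation:
Step 0: x=[1.0000 7.0000 8.0000] v=[2.0000 0.0000 0.0000]
Step 1: x=[1.6000 6.8000 8.0800] v=[3.0000 -1.0000 0.4000]
Step 2: x=[2.3440 6.4432 8.2288] v=[3.7200 -1.7840 0.7440]
Step 3: x=[3.1582 5.9939 8.4262] v=[4.0710 -2.2467 0.9869]
Step 4: x=[3.9595 5.5284 8.6463] v=[4.0065 -2.3274 1.1004]
Step 5: x=[4.6652 5.1249 8.8617] v=[3.5284 -2.0176 1.0768]
Step 6: x=[5.2027 4.8525 9.0476] v=[2.6873 -1.3622 0.9294]
Max displacement = 2.2027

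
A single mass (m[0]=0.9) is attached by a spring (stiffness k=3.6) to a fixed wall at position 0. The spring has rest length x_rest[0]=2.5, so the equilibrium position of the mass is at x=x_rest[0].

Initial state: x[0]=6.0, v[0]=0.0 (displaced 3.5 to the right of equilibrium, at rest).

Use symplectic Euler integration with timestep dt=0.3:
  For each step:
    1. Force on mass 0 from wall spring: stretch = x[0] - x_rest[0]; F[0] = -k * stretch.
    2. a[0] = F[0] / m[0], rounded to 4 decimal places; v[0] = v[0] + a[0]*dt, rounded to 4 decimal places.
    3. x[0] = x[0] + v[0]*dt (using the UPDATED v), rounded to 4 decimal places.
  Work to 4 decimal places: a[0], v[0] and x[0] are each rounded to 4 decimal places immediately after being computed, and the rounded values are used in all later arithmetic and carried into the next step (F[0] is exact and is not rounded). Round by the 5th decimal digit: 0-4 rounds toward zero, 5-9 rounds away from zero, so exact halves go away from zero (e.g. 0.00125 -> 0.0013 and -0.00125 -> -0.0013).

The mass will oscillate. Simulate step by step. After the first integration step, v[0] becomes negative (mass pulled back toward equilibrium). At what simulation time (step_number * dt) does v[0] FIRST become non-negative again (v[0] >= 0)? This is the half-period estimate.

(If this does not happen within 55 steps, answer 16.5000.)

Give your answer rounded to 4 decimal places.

Step 0: x=[6.0000] v=[0.0000]
Step 1: x=[4.7400] v=[-4.2000]
Step 2: x=[2.6736] v=[-6.8880]
Step 3: x=[0.5447] v=[-7.0963]
Step 4: x=[-0.8803] v=[-4.7499]
Step 5: x=[-1.0884] v=[-0.6935]
Step 6: x=[-0.0046] v=[3.6126]
First v>=0 after going negative at step 6, time=1.8000

Answer: 1.8000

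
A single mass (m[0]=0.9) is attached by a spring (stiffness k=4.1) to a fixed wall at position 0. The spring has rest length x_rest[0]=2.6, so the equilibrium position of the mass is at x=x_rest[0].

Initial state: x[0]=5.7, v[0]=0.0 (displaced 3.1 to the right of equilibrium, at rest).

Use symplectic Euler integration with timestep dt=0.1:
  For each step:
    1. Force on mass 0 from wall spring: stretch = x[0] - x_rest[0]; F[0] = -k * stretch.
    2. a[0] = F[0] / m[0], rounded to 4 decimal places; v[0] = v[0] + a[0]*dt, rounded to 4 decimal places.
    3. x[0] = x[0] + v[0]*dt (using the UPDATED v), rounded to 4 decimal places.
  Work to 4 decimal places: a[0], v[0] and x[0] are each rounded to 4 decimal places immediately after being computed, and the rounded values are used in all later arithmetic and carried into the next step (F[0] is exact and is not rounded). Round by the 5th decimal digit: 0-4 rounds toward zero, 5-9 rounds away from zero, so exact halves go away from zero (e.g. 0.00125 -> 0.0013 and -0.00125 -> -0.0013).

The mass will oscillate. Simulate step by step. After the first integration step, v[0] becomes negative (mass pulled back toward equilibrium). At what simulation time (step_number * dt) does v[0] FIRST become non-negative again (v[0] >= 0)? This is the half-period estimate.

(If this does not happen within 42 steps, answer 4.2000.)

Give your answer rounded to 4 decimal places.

Answer: 1.5000

Derivation:
Step 0: x=[5.7000] v=[0.0000]
Step 1: x=[5.5588] v=[-1.4122]
Step 2: x=[5.2828] v=[-2.7601]
Step 3: x=[4.8846] v=[-3.9823]
Step 4: x=[4.3823] v=[-5.0231]
Step 5: x=[3.7988] v=[-5.8350]
Step 6: x=[3.1607] v=[-6.3811]
Step 7: x=[2.4971] v=[-6.6365]
Step 8: x=[1.8381] v=[-6.5896]
Step 9: x=[1.2139] v=[-6.2425]
Step 10: x=[0.6528] v=[-5.6111]
Step 11: x=[0.1804] v=[-4.7240]
Step 12: x=[-0.1818] v=[-3.6217]
Step 13: x=[-0.4172] v=[-2.3544]
Step 14: x=[-0.5152] v=[-0.9799]
Step 15: x=[-0.4713] v=[0.4393]
First v>=0 after going negative at step 15, time=1.5000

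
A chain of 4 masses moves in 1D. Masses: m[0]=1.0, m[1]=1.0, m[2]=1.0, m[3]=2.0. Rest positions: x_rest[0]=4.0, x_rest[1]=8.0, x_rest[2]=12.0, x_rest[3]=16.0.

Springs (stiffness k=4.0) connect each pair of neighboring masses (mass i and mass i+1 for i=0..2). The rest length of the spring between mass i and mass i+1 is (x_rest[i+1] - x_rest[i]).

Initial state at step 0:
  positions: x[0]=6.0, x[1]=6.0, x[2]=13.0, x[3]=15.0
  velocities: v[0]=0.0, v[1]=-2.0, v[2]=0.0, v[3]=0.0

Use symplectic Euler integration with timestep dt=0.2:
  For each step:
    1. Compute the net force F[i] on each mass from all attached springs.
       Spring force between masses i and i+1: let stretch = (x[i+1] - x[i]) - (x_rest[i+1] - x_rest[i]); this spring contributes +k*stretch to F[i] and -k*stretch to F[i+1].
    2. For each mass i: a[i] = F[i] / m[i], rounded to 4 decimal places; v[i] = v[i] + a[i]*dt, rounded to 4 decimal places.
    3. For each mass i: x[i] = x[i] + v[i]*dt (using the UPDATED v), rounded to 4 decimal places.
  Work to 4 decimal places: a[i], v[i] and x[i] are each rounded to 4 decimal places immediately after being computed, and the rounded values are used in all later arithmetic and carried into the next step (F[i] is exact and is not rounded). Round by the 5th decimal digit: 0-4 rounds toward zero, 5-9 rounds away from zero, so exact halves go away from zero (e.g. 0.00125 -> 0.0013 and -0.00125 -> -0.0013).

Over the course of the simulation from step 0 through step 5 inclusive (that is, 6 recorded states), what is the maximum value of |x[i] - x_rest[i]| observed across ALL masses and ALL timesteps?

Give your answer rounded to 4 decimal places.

Step 0: x=[6.0000 6.0000 13.0000 15.0000] v=[0.0000 -2.0000 0.0000 0.0000]
Step 1: x=[5.3600 6.7200 12.2000 15.1600] v=[-3.2000 3.6000 -4.0000 0.8000]
Step 2: x=[4.2976 8.0992 10.9968 15.4032] v=[-5.3120 6.8960 -6.0160 1.2160]
Step 3: x=[3.2035 9.3338 10.0350 15.6139] v=[-5.4707 6.1728 -4.8090 1.0534]
Step 4: x=[2.4502 9.6997 9.8536 15.6983] v=[-3.7665 1.8295 -0.9068 0.4218]
Step 5: x=[2.2168 8.9303 10.5828 15.6351] v=[-1.1669 -3.8470 3.6458 -0.3161]
Max displacement = 2.1464

Answer: 2.1464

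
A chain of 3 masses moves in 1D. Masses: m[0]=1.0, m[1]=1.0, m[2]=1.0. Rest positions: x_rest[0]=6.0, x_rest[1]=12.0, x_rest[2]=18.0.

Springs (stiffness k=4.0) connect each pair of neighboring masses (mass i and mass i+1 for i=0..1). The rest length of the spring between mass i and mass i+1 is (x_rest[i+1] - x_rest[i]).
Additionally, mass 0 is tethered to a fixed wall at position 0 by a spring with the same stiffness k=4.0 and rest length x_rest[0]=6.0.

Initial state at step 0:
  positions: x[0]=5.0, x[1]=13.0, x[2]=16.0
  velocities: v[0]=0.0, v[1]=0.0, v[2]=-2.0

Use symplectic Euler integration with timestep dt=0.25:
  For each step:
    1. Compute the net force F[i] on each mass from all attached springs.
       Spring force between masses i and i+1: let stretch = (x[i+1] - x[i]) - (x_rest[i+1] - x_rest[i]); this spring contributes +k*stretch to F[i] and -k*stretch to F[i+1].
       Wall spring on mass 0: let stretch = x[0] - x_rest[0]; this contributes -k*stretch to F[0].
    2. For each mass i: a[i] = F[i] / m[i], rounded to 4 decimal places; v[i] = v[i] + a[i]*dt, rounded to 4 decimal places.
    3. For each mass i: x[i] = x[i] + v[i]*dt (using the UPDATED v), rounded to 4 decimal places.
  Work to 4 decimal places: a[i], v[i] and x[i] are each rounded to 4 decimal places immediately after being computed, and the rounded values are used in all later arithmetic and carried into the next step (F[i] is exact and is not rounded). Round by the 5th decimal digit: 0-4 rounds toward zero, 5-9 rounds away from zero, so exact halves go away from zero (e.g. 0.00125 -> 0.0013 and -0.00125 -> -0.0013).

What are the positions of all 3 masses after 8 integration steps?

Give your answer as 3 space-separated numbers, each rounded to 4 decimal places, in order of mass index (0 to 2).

Answer: 5.6313 11.2733 17.0642

Derivation:
Step 0: x=[5.0000 13.0000 16.0000] v=[0.0000 0.0000 -2.0000]
Step 1: x=[5.7500 11.7500 16.2500] v=[3.0000 -5.0000 1.0000]
Step 2: x=[6.5625 10.1250 16.8750] v=[3.2500 -6.5000 2.5000]
Step 3: x=[6.6250 9.2969 17.3125] v=[0.2500 -3.3125 1.7500]
Step 4: x=[5.6992 9.8047 17.2461] v=[-3.7031 2.0312 -0.2656]
Step 5: x=[4.3750 11.1465 16.8194] v=[-5.2968 5.3671 -1.7070]
Step 6: x=[3.6499 12.2136 16.4744] v=[-2.9003 4.2685 -1.3799]
Step 7: x=[4.1533 12.2050 16.5642] v=[2.0135 -0.0344 0.3593]
Step 8: x=[5.6313 11.2733 17.0642] v=[5.9119 -3.7269 2.0001]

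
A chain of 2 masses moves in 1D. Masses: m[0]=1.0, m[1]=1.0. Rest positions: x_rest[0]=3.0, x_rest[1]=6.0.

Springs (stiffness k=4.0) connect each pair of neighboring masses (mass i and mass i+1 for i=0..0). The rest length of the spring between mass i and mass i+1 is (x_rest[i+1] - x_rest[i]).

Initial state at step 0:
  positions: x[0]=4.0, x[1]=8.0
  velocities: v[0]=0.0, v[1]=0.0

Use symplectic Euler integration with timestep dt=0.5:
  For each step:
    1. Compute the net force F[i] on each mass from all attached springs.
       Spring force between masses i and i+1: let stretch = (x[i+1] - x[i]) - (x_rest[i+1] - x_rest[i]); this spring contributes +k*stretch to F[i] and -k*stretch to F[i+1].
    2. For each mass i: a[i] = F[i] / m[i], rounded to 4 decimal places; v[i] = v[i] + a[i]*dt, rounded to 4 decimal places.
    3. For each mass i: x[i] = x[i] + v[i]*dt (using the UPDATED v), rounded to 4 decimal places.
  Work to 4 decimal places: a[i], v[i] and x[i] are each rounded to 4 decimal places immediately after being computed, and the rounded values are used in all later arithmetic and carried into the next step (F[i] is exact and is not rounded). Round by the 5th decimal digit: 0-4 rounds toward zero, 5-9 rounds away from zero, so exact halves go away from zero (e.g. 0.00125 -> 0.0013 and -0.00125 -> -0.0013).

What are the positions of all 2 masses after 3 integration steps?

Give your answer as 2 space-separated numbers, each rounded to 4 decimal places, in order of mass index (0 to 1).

Step 0: x=[4.0000 8.0000] v=[0.0000 0.0000]
Step 1: x=[5.0000 7.0000] v=[2.0000 -2.0000]
Step 2: x=[5.0000 7.0000] v=[0.0000 0.0000]
Step 3: x=[4.0000 8.0000] v=[-2.0000 2.0000]

Answer: 4.0000 8.0000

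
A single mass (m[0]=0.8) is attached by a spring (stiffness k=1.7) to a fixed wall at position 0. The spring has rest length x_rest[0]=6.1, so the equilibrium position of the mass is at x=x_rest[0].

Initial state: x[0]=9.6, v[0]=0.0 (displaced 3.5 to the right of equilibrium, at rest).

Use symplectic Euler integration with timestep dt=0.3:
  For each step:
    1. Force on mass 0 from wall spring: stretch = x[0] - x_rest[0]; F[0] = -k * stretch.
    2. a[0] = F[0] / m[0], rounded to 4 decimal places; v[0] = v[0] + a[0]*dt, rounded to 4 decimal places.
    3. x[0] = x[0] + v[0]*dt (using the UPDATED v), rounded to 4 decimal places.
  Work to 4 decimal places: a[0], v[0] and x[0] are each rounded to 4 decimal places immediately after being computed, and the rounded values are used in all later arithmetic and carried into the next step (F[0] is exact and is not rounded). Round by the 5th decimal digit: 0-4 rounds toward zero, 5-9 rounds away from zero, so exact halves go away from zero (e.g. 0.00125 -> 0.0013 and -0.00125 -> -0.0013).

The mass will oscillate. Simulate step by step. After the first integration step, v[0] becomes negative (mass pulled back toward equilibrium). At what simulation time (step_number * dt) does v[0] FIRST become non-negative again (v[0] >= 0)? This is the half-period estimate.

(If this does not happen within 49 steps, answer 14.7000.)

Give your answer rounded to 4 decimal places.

Answer: 2.4000

Derivation:
Step 0: x=[9.6000] v=[0.0000]
Step 1: x=[8.9306] v=[-2.2313]
Step 2: x=[7.7199] v=[-4.0358]
Step 3: x=[6.1994] v=[-5.0685]
Step 4: x=[4.6598] v=[-5.1319]
Step 5: x=[3.3957] v=[-4.2138]
Step 6: x=[2.6488] v=[-2.4898]
Step 7: x=[2.5619] v=[-0.2897]
Step 8: x=[3.1517] v=[1.9659]
First v>=0 after going negative at step 8, time=2.4000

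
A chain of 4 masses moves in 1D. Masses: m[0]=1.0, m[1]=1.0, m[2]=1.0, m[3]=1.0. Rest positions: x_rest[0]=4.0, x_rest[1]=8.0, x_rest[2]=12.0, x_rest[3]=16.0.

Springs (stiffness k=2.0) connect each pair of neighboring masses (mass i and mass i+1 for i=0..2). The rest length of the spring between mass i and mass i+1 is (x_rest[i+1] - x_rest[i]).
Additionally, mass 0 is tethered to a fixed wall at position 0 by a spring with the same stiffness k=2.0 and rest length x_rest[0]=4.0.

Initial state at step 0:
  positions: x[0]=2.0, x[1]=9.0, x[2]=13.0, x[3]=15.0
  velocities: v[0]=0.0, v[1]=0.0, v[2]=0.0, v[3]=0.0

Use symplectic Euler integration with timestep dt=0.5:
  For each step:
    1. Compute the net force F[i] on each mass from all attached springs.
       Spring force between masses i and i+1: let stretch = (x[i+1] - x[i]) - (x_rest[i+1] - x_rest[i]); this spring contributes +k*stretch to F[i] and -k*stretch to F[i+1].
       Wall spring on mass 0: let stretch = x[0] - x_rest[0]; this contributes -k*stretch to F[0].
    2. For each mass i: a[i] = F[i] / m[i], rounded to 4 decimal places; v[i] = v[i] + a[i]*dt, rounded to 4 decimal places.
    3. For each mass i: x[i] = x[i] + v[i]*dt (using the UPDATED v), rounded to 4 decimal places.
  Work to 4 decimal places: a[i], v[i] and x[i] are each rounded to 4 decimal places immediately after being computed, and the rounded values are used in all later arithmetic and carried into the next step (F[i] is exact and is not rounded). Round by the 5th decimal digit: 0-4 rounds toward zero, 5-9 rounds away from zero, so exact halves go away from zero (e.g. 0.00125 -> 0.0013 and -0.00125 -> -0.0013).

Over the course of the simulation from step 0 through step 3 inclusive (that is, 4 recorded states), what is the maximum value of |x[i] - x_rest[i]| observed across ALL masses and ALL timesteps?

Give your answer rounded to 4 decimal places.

Answer: 2.2500

Derivation:
Step 0: x=[2.0000 9.0000 13.0000 15.0000] v=[0.0000 0.0000 0.0000 0.0000]
Step 1: x=[4.5000 7.5000 12.0000 16.0000] v=[5.0000 -3.0000 -2.0000 2.0000]
Step 2: x=[6.2500 6.7500 10.7500 17.0000] v=[3.5000 -1.5000 -2.5000 2.0000]
Step 3: x=[5.1250 7.7500 10.6250 16.8750] v=[-2.2500 2.0000 -0.2500 -0.2500]
Max displacement = 2.2500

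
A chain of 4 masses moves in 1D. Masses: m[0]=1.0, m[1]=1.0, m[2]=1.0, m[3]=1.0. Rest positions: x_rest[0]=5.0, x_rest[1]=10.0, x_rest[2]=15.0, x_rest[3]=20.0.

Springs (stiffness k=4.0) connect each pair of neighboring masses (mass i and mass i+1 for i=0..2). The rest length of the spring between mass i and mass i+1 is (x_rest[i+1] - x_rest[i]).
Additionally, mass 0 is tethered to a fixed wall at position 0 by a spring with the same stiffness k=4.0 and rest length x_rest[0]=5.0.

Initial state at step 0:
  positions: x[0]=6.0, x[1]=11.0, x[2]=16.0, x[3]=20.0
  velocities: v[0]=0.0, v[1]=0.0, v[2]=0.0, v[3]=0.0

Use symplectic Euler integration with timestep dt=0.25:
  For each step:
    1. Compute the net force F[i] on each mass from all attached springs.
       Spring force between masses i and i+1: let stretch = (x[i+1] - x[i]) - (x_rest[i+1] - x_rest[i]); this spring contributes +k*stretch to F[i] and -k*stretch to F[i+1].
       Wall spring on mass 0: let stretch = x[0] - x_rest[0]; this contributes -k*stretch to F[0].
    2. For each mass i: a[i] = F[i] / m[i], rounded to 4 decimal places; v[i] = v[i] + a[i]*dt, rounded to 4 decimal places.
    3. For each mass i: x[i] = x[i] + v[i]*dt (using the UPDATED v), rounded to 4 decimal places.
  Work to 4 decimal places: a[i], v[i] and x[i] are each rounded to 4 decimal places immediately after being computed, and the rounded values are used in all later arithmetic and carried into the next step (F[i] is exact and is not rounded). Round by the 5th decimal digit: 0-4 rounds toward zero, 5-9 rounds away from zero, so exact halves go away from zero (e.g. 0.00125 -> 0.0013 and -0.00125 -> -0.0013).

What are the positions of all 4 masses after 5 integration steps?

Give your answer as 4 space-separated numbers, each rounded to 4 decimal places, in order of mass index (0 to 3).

Answer: 4.6641 9.4874 15.5186 21.0831

Derivation:
Step 0: x=[6.0000 11.0000 16.0000 20.0000] v=[0.0000 0.0000 0.0000 0.0000]
Step 1: x=[5.7500 11.0000 15.7500 20.2500] v=[-1.0000 0.0000 -1.0000 1.0000]
Step 2: x=[5.3750 10.8750 15.4375 20.6250] v=[-1.5000 -0.5000 -1.2500 1.5000]
Step 3: x=[5.0313 10.5156 15.2813 20.9531] v=[-1.3750 -1.4375 -0.6250 1.3125]
Step 4: x=[4.8008 9.9766 15.3516 21.1133] v=[-0.9220 -2.1561 0.2811 0.6407]
Step 5: x=[4.6641 9.4874 15.5186 21.0831] v=[-0.5470 -1.9569 0.6678 -0.1210]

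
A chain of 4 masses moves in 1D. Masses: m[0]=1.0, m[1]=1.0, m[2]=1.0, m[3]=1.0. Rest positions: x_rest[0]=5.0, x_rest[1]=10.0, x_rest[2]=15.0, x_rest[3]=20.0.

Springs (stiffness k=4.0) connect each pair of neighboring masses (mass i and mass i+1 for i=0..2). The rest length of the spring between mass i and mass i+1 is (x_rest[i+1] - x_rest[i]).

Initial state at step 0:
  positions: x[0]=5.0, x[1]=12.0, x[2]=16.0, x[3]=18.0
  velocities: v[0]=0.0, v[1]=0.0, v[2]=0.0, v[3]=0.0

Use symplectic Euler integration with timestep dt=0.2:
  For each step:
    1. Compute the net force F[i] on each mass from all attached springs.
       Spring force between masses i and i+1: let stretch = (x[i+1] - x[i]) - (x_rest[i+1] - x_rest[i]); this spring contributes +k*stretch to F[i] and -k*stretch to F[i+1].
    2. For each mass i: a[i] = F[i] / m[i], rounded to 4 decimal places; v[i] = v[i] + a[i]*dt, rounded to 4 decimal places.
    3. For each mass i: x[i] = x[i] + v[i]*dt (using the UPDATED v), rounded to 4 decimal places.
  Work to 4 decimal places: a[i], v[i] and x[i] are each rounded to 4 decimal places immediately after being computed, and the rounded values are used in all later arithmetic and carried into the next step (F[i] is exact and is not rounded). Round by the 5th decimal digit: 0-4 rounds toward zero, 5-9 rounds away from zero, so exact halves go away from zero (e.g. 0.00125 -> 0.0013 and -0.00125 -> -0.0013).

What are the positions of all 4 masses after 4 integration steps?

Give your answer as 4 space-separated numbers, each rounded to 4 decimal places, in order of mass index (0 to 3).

Step 0: x=[5.0000 12.0000 16.0000 18.0000] v=[0.0000 0.0000 0.0000 0.0000]
Step 1: x=[5.3200 11.5200 15.6800 18.4800] v=[1.6000 -2.4000 -1.6000 2.4000]
Step 2: x=[5.8320 10.7136 15.1424 19.3120] v=[2.5600 -4.0320 -2.6880 4.1600]
Step 3: x=[6.3251 9.8348 14.5633 20.2769] v=[2.4653 -4.3942 -2.8954 4.8243]
Step 4: x=[6.5797 9.1510 14.1418 21.1276] v=[1.2731 -3.4192 -2.1073 4.2534]

Answer: 6.5797 9.1510 14.1418 21.1276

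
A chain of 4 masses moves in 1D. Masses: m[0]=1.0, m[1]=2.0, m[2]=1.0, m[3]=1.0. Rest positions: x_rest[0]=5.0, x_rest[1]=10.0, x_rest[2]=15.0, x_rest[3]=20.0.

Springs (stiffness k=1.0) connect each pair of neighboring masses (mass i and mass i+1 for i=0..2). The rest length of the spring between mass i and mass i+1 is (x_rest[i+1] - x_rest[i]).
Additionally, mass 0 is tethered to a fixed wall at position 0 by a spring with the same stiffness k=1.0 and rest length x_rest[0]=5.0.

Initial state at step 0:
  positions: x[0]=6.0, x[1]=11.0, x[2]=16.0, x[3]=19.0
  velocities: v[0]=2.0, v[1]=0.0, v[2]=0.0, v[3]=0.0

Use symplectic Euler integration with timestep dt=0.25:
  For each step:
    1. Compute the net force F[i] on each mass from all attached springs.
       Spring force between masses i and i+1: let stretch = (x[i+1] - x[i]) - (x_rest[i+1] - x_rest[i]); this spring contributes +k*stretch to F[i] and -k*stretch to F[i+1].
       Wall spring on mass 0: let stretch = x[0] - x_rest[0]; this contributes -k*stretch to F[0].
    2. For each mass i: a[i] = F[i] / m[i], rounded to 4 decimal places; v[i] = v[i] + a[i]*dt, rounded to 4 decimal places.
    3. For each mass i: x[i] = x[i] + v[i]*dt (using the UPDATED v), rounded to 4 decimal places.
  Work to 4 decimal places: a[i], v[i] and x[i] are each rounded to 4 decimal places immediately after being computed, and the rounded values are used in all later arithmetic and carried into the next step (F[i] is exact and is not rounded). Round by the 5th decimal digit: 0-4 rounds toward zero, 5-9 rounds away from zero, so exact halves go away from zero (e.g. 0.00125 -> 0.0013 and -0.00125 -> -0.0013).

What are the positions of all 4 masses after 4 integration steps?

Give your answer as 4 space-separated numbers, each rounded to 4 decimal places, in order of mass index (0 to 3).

Answer: 6.9095 11.0605 15.0780 20.0325

Derivation:
Step 0: x=[6.0000 11.0000 16.0000 19.0000] v=[2.0000 0.0000 0.0000 0.0000]
Step 1: x=[6.4375 11.0000 15.8750 19.1250] v=[1.7500 0.0000 -0.5000 0.5000]
Step 2: x=[6.7578 11.0098 15.6484 19.3594] v=[1.2813 0.0391 -0.9063 0.9375]
Step 3: x=[6.9215 11.0317 15.3639 19.6744] v=[0.6549 0.0874 -1.1382 1.2598]
Step 4: x=[6.9095 11.0605 15.0780 20.0325] v=[-0.0479 0.1152 -1.1436 1.4322]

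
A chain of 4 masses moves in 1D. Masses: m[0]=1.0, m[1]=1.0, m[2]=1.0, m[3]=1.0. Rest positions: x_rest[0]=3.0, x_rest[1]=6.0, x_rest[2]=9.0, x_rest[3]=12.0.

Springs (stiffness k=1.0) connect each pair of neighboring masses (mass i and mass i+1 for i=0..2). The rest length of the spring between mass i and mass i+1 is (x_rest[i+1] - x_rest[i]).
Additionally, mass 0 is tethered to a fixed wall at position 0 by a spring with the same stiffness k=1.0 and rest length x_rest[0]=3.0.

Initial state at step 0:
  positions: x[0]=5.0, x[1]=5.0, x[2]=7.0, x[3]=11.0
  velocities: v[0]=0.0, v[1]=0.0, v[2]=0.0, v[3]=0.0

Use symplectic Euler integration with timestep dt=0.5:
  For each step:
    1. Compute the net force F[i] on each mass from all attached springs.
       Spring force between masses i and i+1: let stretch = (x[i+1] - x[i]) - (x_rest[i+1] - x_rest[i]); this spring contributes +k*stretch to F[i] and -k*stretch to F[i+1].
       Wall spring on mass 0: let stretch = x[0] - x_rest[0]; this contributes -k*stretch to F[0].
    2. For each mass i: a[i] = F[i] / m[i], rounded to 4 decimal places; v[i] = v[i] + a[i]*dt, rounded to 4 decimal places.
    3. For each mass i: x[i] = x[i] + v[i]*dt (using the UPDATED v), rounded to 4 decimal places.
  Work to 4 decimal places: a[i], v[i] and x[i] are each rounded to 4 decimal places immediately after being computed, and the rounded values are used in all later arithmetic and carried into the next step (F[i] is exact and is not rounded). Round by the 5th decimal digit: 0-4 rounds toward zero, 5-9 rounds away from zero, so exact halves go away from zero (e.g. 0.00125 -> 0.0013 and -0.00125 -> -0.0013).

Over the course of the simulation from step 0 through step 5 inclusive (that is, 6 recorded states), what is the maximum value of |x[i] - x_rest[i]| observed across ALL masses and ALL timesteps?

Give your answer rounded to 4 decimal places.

Step 0: x=[5.0000 5.0000 7.0000 11.0000] v=[0.0000 0.0000 0.0000 0.0000]
Step 1: x=[3.7500 5.5000 7.5000 10.7500] v=[-2.5000 1.0000 1.0000 -0.5000]
Step 2: x=[2.0000 6.0625 8.3125 10.4375] v=[-3.5000 1.1250 1.6250 -0.6250]
Step 3: x=[0.7656 6.1719 9.0938 10.3438] v=[-2.4688 0.2188 1.5625 -0.1875]
Step 4: x=[0.6914 5.6602 9.4571 10.6876] v=[-0.1485 -1.0234 0.7266 0.6875]
Step 5: x=[1.6865 4.8555 9.1788 11.4738] v=[1.9902 -1.6094 -0.5566 1.5723]
Max displacement = 2.3086

Answer: 2.3086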